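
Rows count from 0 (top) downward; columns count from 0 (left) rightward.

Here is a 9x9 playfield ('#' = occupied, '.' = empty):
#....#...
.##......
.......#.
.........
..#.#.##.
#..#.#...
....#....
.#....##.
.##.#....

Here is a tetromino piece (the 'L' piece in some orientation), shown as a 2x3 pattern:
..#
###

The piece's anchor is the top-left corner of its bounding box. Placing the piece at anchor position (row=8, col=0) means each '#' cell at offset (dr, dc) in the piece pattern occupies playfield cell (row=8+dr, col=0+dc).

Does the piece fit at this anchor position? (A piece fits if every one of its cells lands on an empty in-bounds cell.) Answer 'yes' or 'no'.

Check each piece cell at anchor (8, 0):
  offset (0,2) -> (8,2): occupied ('#') -> FAIL
  offset (1,0) -> (9,0): out of bounds -> FAIL
  offset (1,1) -> (9,1): out of bounds -> FAIL
  offset (1,2) -> (9,2): out of bounds -> FAIL
All cells valid: no

Answer: no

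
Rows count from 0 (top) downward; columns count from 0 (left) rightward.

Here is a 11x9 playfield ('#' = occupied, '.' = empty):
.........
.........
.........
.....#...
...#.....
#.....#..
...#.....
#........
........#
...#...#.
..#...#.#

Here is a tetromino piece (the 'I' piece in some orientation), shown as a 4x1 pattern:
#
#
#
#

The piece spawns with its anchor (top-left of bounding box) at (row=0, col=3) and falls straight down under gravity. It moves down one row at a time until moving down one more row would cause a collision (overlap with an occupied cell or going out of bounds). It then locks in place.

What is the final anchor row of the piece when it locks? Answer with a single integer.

Spawn at (row=0, col=3). Try each row:
  row 0: fits
  row 1: blocked -> lock at row 0

Answer: 0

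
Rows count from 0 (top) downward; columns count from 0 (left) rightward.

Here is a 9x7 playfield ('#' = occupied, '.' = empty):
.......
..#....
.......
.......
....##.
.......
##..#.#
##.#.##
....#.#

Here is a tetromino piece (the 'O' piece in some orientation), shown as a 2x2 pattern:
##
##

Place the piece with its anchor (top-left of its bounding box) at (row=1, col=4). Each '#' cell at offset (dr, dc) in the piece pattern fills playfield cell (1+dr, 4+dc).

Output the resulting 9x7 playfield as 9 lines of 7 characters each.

Answer: .......
..#.##.
....##.
.......
....##.
.......
##..#.#
##.#.##
....#.#

Derivation:
Fill (1+0,4+0) = (1,4)
Fill (1+0,4+1) = (1,5)
Fill (1+1,4+0) = (2,4)
Fill (1+1,4+1) = (2,5)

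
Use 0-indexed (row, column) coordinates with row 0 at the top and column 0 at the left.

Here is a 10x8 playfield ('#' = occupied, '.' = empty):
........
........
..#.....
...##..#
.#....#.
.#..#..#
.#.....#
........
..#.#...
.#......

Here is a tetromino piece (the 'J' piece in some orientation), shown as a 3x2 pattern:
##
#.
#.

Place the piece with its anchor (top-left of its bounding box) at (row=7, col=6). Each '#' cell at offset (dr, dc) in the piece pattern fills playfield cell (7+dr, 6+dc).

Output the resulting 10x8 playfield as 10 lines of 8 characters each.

Fill (7+0,6+0) = (7,6)
Fill (7+0,6+1) = (7,7)
Fill (7+1,6+0) = (8,6)
Fill (7+2,6+0) = (9,6)

Answer: ........
........
..#.....
...##..#
.#....#.
.#..#..#
.#.....#
......##
..#.#.#.
.#....#.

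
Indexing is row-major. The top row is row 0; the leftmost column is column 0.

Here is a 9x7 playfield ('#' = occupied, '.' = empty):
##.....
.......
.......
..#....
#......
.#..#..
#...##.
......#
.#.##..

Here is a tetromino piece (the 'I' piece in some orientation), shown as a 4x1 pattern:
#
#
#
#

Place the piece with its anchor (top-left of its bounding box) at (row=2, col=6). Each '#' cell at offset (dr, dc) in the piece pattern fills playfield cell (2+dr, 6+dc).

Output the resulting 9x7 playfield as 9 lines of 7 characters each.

Answer: ##.....
.......
......#
..#...#
#.....#
.#..#.#
#...##.
......#
.#.##..

Derivation:
Fill (2+0,6+0) = (2,6)
Fill (2+1,6+0) = (3,6)
Fill (2+2,6+0) = (4,6)
Fill (2+3,6+0) = (5,6)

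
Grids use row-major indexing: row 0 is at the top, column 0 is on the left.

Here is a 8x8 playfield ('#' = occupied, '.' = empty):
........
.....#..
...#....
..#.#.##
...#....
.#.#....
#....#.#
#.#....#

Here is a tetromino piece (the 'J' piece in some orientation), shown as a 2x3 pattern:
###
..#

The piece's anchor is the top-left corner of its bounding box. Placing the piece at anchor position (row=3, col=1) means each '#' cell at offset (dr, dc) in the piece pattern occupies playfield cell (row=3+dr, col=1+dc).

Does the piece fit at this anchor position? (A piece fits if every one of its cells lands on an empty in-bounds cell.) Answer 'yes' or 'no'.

Answer: no

Derivation:
Check each piece cell at anchor (3, 1):
  offset (0,0) -> (3,1): empty -> OK
  offset (0,1) -> (3,2): occupied ('#') -> FAIL
  offset (0,2) -> (3,3): empty -> OK
  offset (1,2) -> (4,3): occupied ('#') -> FAIL
All cells valid: no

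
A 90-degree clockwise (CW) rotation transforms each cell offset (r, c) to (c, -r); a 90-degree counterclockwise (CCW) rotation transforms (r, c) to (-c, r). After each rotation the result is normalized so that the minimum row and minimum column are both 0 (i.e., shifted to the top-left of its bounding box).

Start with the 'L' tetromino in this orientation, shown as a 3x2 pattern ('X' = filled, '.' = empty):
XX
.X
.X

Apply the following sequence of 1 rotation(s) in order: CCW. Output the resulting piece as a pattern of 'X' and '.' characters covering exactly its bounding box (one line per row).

Start:
XX
.X
.X
After rotation 1 (CCW):
XXX
X..

Answer: XXX
X..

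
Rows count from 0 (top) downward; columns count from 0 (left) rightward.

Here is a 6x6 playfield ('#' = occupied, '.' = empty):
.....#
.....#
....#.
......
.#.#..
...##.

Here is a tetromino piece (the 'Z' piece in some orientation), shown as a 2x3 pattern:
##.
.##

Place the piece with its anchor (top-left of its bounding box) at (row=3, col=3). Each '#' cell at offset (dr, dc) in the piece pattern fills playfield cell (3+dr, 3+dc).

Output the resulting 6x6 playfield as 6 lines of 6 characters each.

Fill (3+0,3+0) = (3,3)
Fill (3+0,3+1) = (3,4)
Fill (3+1,3+1) = (4,4)
Fill (3+1,3+2) = (4,5)

Answer: .....#
.....#
....#.
...##.
.#.###
...##.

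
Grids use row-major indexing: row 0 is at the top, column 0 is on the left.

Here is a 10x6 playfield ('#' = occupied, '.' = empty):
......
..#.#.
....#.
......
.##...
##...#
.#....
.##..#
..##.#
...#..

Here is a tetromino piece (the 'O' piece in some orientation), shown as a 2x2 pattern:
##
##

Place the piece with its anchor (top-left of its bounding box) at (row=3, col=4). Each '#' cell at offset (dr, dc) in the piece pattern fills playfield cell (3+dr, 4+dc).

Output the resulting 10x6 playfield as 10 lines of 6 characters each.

Answer: ......
..#.#.
....#.
....##
.##.##
##...#
.#....
.##..#
..##.#
...#..

Derivation:
Fill (3+0,4+0) = (3,4)
Fill (3+0,4+1) = (3,5)
Fill (3+1,4+0) = (4,4)
Fill (3+1,4+1) = (4,5)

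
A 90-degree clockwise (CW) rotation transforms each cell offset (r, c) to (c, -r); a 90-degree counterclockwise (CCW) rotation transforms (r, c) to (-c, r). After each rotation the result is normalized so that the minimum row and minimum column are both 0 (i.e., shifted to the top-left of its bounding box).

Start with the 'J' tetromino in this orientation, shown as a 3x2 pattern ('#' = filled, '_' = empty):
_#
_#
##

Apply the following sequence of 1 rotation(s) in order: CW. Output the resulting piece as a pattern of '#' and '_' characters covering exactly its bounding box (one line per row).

Answer: #__
###

Derivation:
Start:
_#
_#
##
After rotation 1 (CW):
#__
###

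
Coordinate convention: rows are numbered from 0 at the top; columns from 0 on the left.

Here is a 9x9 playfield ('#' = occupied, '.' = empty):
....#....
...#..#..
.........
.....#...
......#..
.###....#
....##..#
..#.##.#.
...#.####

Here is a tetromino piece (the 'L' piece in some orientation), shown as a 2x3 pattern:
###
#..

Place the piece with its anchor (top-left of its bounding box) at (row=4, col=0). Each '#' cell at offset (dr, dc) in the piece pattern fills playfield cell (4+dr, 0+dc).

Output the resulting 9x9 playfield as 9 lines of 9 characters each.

Fill (4+0,0+0) = (4,0)
Fill (4+0,0+1) = (4,1)
Fill (4+0,0+2) = (4,2)
Fill (4+1,0+0) = (5,0)

Answer: ....#....
...#..#..
.........
.....#...
###...#..
####....#
....##..#
..#.##.#.
...#.####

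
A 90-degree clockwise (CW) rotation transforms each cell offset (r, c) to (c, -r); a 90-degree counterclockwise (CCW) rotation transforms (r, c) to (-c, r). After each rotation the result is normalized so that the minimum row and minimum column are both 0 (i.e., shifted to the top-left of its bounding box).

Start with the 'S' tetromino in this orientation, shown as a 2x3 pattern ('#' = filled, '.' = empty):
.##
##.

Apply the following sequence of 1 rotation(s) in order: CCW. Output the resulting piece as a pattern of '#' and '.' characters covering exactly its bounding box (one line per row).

Start:
.##
##.
After rotation 1 (CCW):
#.
##
.#

Answer: #.
##
.#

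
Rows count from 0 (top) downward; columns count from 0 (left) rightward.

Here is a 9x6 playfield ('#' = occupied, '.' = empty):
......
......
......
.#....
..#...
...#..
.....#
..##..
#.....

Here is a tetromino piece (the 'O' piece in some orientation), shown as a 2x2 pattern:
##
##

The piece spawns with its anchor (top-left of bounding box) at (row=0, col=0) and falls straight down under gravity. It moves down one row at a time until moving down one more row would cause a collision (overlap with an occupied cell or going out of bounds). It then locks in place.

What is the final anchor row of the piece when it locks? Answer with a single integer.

Spawn at (row=0, col=0). Try each row:
  row 0: fits
  row 1: fits
  row 2: blocked -> lock at row 1

Answer: 1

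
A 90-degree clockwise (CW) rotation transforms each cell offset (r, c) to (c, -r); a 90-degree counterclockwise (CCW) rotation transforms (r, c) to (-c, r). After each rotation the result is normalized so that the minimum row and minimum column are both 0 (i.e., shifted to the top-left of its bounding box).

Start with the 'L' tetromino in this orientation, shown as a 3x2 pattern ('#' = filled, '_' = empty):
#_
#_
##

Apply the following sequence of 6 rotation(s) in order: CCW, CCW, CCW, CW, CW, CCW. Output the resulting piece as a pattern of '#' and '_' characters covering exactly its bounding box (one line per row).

Start:
#_
#_
##
After rotation 1 (CCW):
__#
###
After rotation 2 (CCW):
##
_#
_#
After rotation 3 (CCW):
###
#__
After rotation 4 (CW):
##
_#
_#
After rotation 5 (CW):
__#
###
After rotation 6 (CCW):
##
_#
_#

Answer: ##
_#
_#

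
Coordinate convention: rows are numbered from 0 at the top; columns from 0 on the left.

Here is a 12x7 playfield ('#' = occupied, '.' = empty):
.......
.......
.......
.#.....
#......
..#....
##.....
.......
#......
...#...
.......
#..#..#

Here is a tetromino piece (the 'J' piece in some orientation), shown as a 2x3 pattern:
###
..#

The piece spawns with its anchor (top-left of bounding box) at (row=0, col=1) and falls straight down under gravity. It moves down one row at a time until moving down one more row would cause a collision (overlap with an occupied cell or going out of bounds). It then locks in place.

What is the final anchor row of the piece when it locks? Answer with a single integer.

Spawn at (row=0, col=1). Try each row:
  row 0: fits
  row 1: fits
  row 2: fits
  row 3: blocked -> lock at row 2

Answer: 2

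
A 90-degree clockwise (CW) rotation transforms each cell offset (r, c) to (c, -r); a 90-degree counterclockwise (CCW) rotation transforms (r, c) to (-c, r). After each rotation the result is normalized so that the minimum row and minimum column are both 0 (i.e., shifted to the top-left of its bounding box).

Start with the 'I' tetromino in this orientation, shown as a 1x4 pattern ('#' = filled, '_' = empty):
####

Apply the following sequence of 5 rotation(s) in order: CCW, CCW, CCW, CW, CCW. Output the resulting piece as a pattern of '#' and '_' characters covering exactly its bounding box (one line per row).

Start:
####
After rotation 1 (CCW):
#
#
#
#
After rotation 2 (CCW):
####
After rotation 3 (CCW):
#
#
#
#
After rotation 4 (CW):
####
After rotation 5 (CCW):
#
#
#
#

Answer: #
#
#
#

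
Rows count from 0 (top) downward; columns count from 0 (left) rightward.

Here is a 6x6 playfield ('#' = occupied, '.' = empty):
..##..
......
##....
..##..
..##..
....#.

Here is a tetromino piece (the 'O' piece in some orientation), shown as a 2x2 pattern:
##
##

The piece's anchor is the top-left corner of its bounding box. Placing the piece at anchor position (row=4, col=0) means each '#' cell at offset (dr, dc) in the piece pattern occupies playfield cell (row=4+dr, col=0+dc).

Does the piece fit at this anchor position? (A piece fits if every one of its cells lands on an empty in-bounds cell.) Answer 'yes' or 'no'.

Answer: yes

Derivation:
Check each piece cell at anchor (4, 0):
  offset (0,0) -> (4,0): empty -> OK
  offset (0,1) -> (4,1): empty -> OK
  offset (1,0) -> (5,0): empty -> OK
  offset (1,1) -> (5,1): empty -> OK
All cells valid: yes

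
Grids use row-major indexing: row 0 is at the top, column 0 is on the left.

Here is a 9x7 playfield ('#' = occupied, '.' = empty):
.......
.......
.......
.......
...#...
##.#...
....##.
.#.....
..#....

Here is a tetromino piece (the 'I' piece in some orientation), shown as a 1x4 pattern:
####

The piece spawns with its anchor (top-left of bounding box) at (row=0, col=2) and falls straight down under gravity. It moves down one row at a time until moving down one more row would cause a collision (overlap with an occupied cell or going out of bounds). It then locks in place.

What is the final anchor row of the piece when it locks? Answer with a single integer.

Answer: 3

Derivation:
Spawn at (row=0, col=2). Try each row:
  row 0: fits
  row 1: fits
  row 2: fits
  row 3: fits
  row 4: blocked -> lock at row 3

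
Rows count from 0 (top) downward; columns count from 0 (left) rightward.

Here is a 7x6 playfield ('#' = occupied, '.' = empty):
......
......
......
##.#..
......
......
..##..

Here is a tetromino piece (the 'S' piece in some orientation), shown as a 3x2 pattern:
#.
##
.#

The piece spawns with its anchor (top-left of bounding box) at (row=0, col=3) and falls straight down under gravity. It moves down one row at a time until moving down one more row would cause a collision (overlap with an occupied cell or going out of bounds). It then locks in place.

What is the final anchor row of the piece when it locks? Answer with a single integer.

Spawn at (row=0, col=3). Try each row:
  row 0: fits
  row 1: fits
  row 2: blocked -> lock at row 1

Answer: 1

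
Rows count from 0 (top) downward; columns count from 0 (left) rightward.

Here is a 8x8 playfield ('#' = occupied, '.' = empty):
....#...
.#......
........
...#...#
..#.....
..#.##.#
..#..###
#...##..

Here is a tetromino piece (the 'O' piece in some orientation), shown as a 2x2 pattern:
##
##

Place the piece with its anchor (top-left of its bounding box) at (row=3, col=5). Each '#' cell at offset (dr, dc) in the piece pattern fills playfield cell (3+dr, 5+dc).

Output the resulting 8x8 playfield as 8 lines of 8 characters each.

Answer: ....#...
.#......
........
...#.###
..#..##.
..#.##.#
..#..###
#...##..

Derivation:
Fill (3+0,5+0) = (3,5)
Fill (3+0,5+1) = (3,6)
Fill (3+1,5+0) = (4,5)
Fill (3+1,5+1) = (4,6)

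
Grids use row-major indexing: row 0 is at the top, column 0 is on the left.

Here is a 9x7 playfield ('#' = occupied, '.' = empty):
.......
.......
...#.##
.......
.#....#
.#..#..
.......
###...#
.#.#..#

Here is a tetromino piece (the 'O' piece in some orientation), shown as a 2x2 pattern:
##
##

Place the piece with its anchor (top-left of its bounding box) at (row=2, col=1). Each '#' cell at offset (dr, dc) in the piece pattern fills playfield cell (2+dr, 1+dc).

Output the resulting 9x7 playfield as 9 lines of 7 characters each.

Answer: .......
.......
.###.##
.##....
.#....#
.#..#..
.......
###...#
.#.#..#

Derivation:
Fill (2+0,1+0) = (2,1)
Fill (2+0,1+1) = (2,2)
Fill (2+1,1+0) = (3,1)
Fill (2+1,1+1) = (3,2)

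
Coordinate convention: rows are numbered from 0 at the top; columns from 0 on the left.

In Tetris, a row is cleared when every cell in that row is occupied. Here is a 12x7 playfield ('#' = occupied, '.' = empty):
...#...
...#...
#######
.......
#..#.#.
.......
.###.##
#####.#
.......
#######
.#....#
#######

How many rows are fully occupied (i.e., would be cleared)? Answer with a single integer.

Check each row:
  row 0: 6 empty cells -> not full
  row 1: 6 empty cells -> not full
  row 2: 0 empty cells -> FULL (clear)
  row 3: 7 empty cells -> not full
  row 4: 4 empty cells -> not full
  row 5: 7 empty cells -> not full
  row 6: 2 empty cells -> not full
  row 7: 1 empty cell -> not full
  row 8: 7 empty cells -> not full
  row 9: 0 empty cells -> FULL (clear)
  row 10: 5 empty cells -> not full
  row 11: 0 empty cells -> FULL (clear)
Total rows cleared: 3

Answer: 3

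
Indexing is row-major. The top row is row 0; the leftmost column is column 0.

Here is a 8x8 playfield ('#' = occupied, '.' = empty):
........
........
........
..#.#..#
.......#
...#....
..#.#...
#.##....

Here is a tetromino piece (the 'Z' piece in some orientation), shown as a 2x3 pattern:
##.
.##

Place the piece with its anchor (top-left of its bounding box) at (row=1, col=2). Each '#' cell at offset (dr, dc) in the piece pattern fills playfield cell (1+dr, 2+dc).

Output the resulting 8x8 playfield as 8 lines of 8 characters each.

Answer: ........
..##....
...##...
..#.#..#
.......#
...#....
..#.#...
#.##....

Derivation:
Fill (1+0,2+0) = (1,2)
Fill (1+0,2+1) = (1,3)
Fill (1+1,2+1) = (2,3)
Fill (1+1,2+2) = (2,4)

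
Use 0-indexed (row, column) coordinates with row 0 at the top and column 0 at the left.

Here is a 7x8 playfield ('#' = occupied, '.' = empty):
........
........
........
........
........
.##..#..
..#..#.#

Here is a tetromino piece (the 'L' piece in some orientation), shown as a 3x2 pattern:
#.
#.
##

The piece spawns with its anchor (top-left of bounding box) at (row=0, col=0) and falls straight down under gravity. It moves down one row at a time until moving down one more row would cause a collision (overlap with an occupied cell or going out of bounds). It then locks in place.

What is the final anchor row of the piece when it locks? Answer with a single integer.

Spawn at (row=0, col=0). Try each row:
  row 0: fits
  row 1: fits
  row 2: fits
  row 3: blocked -> lock at row 2

Answer: 2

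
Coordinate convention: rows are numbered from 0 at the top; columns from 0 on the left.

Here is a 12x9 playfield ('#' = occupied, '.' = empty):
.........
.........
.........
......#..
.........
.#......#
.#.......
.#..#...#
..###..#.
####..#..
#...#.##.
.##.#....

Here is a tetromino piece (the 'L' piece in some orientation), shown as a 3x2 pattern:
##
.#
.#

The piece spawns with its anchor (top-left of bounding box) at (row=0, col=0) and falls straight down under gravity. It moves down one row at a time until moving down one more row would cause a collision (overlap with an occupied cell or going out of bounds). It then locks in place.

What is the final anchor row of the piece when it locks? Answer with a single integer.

Spawn at (row=0, col=0). Try each row:
  row 0: fits
  row 1: fits
  row 2: fits
  row 3: blocked -> lock at row 2

Answer: 2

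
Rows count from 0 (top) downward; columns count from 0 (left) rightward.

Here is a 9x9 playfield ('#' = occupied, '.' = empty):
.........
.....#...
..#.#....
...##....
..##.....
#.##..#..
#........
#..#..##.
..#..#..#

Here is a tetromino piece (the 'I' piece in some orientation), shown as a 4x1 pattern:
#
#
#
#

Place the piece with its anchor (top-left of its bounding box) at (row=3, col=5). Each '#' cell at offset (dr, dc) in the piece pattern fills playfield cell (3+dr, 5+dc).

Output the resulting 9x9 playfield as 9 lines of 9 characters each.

Answer: .........
.....#...
..#.#....
...###...
..##.#...
#.##.##..
#....#...
#..#..##.
..#..#..#

Derivation:
Fill (3+0,5+0) = (3,5)
Fill (3+1,5+0) = (4,5)
Fill (3+2,5+0) = (5,5)
Fill (3+3,5+0) = (6,5)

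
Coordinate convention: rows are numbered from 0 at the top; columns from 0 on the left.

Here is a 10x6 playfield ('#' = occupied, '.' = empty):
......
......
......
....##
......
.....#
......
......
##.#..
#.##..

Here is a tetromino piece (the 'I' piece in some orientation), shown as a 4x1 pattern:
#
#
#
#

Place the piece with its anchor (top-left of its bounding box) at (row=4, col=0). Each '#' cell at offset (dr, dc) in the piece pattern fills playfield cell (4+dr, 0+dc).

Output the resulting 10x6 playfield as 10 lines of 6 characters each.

Fill (4+0,0+0) = (4,0)
Fill (4+1,0+0) = (5,0)
Fill (4+2,0+0) = (6,0)
Fill (4+3,0+0) = (7,0)

Answer: ......
......
......
....##
#.....
#....#
#.....
#.....
##.#..
#.##..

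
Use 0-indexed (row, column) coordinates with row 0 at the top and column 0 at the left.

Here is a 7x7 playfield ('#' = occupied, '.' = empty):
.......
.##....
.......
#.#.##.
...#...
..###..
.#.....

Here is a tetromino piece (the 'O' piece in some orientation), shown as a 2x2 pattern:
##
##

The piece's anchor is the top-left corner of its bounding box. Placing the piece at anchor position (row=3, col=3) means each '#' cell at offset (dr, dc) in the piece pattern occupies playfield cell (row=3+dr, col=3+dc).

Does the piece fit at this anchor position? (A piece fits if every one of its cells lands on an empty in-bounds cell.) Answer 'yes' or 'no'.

Check each piece cell at anchor (3, 3):
  offset (0,0) -> (3,3): empty -> OK
  offset (0,1) -> (3,4): occupied ('#') -> FAIL
  offset (1,0) -> (4,3): occupied ('#') -> FAIL
  offset (1,1) -> (4,4): empty -> OK
All cells valid: no

Answer: no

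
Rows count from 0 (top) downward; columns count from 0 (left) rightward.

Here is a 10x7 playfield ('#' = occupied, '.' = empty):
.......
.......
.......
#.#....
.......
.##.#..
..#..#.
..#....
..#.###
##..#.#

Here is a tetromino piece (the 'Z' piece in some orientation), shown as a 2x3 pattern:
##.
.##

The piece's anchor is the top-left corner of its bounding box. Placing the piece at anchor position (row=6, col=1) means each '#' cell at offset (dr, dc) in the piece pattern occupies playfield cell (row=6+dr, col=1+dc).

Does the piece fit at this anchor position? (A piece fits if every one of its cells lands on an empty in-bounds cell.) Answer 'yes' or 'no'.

Answer: no

Derivation:
Check each piece cell at anchor (6, 1):
  offset (0,0) -> (6,1): empty -> OK
  offset (0,1) -> (6,2): occupied ('#') -> FAIL
  offset (1,1) -> (7,2): occupied ('#') -> FAIL
  offset (1,2) -> (7,3): empty -> OK
All cells valid: no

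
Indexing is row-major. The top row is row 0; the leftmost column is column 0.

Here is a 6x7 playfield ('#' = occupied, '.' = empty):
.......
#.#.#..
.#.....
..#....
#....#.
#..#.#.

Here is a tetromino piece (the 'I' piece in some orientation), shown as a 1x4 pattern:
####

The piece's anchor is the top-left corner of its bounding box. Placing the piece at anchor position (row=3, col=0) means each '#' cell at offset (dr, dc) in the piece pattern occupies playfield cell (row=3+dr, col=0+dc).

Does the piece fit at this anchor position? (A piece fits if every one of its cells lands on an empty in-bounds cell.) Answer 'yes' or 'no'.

Answer: no

Derivation:
Check each piece cell at anchor (3, 0):
  offset (0,0) -> (3,0): empty -> OK
  offset (0,1) -> (3,1): empty -> OK
  offset (0,2) -> (3,2): occupied ('#') -> FAIL
  offset (0,3) -> (3,3): empty -> OK
All cells valid: no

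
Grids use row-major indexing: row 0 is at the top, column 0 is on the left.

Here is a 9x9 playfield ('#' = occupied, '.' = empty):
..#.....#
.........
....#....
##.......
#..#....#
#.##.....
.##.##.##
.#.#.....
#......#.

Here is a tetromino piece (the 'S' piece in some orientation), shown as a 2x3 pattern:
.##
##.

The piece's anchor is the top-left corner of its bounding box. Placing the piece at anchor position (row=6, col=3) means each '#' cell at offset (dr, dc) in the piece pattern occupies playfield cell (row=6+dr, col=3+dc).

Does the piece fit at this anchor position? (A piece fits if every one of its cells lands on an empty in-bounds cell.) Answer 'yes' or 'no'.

Check each piece cell at anchor (6, 3):
  offset (0,1) -> (6,4): occupied ('#') -> FAIL
  offset (0,2) -> (6,5): occupied ('#') -> FAIL
  offset (1,0) -> (7,3): occupied ('#') -> FAIL
  offset (1,1) -> (7,4): empty -> OK
All cells valid: no

Answer: no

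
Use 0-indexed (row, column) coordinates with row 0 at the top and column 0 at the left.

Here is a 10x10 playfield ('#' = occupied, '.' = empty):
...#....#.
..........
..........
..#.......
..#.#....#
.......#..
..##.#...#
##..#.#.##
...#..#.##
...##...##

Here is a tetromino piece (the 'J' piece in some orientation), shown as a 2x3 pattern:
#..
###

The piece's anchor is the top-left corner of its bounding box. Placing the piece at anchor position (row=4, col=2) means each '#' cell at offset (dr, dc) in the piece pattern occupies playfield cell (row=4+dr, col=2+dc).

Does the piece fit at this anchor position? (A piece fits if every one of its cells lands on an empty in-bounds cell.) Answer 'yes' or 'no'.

Check each piece cell at anchor (4, 2):
  offset (0,0) -> (4,2): occupied ('#') -> FAIL
  offset (1,0) -> (5,2): empty -> OK
  offset (1,1) -> (5,3): empty -> OK
  offset (1,2) -> (5,4): empty -> OK
All cells valid: no

Answer: no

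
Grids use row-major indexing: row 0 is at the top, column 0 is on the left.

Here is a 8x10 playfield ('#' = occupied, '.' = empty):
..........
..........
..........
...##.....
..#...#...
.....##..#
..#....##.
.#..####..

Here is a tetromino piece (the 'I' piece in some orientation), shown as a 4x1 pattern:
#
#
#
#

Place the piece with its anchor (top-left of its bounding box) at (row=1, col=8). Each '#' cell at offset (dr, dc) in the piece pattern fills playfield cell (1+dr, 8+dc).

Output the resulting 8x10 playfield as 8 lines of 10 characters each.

Answer: ..........
........#.
........#.
...##...#.
..#...#.#.
.....##..#
..#....##.
.#..####..

Derivation:
Fill (1+0,8+0) = (1,8)
Fill (1+1,8+0) = (2,8)
Fill (1+2,8+0) = (3,8)
Fill (1+3,8+0) = (4,8)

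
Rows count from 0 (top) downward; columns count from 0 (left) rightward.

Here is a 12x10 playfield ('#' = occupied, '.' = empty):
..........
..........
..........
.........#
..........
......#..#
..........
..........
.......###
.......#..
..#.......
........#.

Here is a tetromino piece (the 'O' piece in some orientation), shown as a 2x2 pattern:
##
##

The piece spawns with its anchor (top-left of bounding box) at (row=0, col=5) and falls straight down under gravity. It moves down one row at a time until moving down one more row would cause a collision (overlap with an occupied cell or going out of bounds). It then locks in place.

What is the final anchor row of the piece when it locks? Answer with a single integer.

Answer: 3

Derivation:
Spawn at (row=0, col=5). Try each row:
  row 0: fits
  row 1: fits
  row 2: fits
  row 3: fits
  row 4: blocked -> lock at row 3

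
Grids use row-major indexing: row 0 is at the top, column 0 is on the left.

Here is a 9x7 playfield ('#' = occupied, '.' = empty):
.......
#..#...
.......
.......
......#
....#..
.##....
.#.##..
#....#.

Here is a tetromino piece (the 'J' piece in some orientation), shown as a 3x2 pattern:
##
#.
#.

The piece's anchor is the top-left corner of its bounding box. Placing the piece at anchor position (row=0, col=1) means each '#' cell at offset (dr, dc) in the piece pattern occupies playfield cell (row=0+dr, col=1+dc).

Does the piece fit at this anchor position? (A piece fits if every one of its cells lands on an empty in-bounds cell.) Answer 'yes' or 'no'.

Check each piece cell at anchor (0, 1):
  offset (0,0) -> (0,1): empty -> OK
  offset (0,1) -> (0,2): empty -> OK
  offset (1,0) -> (1,1): empty -> OK
  offset (2,0) -> (2,1): empty -> OK
All cells valid: yes

Answer: yes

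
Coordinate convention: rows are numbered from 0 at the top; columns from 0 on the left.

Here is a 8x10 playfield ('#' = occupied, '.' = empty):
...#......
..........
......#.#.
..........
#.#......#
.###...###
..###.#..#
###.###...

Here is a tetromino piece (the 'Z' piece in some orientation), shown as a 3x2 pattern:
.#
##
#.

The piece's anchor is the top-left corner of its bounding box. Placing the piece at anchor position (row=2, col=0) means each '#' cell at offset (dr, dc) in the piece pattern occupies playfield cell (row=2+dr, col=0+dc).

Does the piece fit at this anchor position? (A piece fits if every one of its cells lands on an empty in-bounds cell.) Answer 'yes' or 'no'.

Check each piece cell at anchor (2, 0):
  offset (0,1) -> (2,1): empty -> OK
  offset (1,0) -> (3,0): empty -> OK
  offset (1,1) -> (3,1): empty -> OK
  offset (2,0) -> (4,0): occupied ('#') -> FAIL
All cells valid: no

Answer: no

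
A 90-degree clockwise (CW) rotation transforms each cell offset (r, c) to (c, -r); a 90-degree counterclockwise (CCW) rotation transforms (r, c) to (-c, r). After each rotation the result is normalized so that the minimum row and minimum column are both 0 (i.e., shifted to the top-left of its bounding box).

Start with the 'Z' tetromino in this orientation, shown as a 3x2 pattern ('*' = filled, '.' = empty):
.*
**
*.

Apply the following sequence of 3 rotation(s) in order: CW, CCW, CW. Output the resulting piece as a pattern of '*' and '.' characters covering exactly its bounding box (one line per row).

Start:
.*
**
*.
After rotation 1 (CW):
**.
.**
After rotation 2 (CCW):
.*
**
*.
After rotation 3 (CW):
**.
.**

Answer: **.
.**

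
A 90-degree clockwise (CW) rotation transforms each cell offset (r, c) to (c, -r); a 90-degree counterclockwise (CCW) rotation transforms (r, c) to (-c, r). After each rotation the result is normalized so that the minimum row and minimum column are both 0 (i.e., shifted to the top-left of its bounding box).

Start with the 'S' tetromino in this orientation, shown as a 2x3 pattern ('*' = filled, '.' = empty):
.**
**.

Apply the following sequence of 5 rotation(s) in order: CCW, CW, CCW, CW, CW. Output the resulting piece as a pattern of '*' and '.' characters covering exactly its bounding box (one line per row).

Answer: *.
**
.*

Derivation:
Start:
.**
**.
After rotation 1 (CCW):
*.
**
.*
After rotation 2 (CW):
.**
**.
After rotation 3 (CCW):
*.
**
.*
After rotation 4 (CW):
.**
**.
After rotation 5 (CW):
*.
**
.*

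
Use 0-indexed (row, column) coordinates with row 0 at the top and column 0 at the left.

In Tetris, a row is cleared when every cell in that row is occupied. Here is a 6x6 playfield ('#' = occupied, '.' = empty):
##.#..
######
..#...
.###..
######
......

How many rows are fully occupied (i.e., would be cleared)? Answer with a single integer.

Answer: 2

Derivation:
Check each row:
  row 0: 3 empty cells -> not full
  row 1: 0 empty cells -> FULL (clear)
  row 2: 5 empty cells -> not full
  row 3: 3 empty cells -> not full
  row 4: 0 empty cells -> FULL (clear)
  row 5: 6 empty cells -> not full
Total rows cleared: 2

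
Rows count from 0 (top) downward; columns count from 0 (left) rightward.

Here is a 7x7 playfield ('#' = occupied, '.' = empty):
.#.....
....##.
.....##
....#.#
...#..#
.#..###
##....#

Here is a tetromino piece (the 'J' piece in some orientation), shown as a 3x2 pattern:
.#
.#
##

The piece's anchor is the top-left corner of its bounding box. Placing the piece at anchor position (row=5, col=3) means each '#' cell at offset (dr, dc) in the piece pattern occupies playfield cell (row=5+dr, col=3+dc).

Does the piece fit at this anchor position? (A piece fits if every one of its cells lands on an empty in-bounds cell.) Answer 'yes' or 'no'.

Answer: no

Derivation:
Check each piece cell at anchor (5, 3):
  offset (0,1) -> (5,4): occupied ('#') -> FAIL
  offset (1,1) -> (6,4): empty -> OK
  offset (2,0) -> (7,3): out of bounds -> FAIL
  offset (2,1) -> (7,4): out of bounds -> FAIL
All cells valid: no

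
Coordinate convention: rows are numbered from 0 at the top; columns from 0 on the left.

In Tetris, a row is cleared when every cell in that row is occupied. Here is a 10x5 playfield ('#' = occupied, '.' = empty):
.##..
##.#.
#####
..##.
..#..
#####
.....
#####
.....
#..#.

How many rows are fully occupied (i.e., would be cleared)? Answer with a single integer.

Answer: 3

Derivation:
Check each row:
  row 0: 3 empty cells -> not full
  row 1: 2 empty cells -> not full
  row 2: 0 empty cells -> FULL (clear)
  row 3: 3 empty cells -> not full
  row 4: 4 empty cells -> not full
  row 5: 0 empty cells -> FULL (clear)
  row 6: 5 empty cells -> not full
  row 7: 0 empty cells -> FULL (clear)
  row 8: 5 empty cells -> not full
  row 9: 3 empty cells -> not full
Total rows cleared: 3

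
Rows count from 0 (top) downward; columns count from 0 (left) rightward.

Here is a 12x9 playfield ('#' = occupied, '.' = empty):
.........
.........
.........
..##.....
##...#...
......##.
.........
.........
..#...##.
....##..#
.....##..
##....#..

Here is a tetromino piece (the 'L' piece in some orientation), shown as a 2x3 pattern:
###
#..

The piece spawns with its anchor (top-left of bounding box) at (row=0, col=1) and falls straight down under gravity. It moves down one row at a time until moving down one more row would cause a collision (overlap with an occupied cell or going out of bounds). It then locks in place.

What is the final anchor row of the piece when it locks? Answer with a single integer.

Answer: 2

Derivation:
Spawn at (row=0, col=1). Try each row:
  row 0: fits
  row 1: fits
  row 2: fits
  row 3: blocked -> lock at row 2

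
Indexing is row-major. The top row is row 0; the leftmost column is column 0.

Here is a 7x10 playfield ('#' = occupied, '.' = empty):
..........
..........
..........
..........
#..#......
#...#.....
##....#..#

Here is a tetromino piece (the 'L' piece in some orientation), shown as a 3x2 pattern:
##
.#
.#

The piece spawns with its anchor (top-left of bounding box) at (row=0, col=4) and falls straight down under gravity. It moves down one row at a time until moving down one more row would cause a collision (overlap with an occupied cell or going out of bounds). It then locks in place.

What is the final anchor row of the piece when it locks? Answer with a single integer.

Spawn at (row=0, col=4). Try each row:
  row 0: fits
  row 1: fits
  row 2: fits
  row 3: fits
  row 4: fits
  row 5: blocked -> lock at row 4

Answer: 4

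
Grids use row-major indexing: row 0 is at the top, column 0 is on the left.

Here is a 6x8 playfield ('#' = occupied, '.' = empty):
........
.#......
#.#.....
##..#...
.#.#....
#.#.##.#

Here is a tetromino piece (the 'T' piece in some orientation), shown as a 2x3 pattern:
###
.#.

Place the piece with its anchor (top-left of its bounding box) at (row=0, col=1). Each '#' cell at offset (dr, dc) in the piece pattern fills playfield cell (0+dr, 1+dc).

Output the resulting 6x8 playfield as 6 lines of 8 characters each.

Answer: .###....
.##.....
#.#.....
##..#...
.#.#....
#.#.##.#

Derivation:
Fill (0+0,1+0) = (0,1)
Fill (0+0,1+1) = (0,2)
Fill (0+0,1+2) = (0,3)
Fill (0+1,1+1) = (1,2)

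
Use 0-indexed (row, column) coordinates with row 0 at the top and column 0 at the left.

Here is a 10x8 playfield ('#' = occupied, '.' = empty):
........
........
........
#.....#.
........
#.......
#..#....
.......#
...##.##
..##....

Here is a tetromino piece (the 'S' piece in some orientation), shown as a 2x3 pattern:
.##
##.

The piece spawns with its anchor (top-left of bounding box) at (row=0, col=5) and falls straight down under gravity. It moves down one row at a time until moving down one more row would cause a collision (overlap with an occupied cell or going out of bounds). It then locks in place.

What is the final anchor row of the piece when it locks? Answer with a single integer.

Spawn at (row=0, col=5). Try each row:
  row 0: fits
  row 1: fits
  row 2: blocked -> lock at row 1

Answer: 1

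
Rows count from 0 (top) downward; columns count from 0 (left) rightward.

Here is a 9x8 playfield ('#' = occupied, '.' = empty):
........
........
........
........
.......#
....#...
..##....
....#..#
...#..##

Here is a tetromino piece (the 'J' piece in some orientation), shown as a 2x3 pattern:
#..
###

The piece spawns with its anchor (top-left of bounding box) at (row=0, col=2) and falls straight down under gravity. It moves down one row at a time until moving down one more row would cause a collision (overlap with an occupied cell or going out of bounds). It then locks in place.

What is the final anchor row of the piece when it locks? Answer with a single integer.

Spawn at (row=0, col=2). Try each row:
  row 0: fits
  row 1: fits
  row 2: fits
  row 3: fits
  row 4: blocked -> lock at row 3

Answer: 3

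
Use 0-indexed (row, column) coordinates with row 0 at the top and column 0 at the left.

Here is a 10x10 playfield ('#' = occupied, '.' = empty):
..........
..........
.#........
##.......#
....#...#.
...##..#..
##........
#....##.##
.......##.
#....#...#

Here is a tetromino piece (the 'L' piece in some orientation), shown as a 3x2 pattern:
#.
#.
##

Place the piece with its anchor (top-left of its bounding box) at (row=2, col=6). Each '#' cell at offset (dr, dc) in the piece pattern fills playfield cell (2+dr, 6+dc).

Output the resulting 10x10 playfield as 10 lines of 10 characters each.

Fill (2+0,6+0) = (2,6)
Fill (2+1,6+0) = (3,6)
Fill (2+2,6+0) = (4,6)
Fill (2+2,6+1) = (4,7)

Answer: ..........
..........
.#....#...
##....#..#
....#.###.
...##..#..
##........
#....##.##
.......##.
#....#...#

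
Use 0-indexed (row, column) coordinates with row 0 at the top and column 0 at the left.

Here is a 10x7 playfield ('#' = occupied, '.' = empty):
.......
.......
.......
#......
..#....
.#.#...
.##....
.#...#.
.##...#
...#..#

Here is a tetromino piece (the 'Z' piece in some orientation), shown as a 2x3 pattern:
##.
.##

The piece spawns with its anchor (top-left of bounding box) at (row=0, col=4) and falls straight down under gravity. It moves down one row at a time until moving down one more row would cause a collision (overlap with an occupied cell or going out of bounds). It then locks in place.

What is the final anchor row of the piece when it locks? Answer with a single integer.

Spawn at (row=0, col=4). Try each row:
  row 0: fits
  row 1: fits
  row 2: fits
  row 3: fits
  row 4: fits
  row 5: fits
  row 6: blocked -> lock at row 5

Answer: 5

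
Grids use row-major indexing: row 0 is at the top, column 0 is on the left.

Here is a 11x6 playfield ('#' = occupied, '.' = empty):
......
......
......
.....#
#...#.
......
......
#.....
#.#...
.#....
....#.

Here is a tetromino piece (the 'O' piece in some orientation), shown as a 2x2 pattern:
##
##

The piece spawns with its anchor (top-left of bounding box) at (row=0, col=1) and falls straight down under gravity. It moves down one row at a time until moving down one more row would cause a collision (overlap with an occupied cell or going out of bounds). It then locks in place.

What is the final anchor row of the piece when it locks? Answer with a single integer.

Answer: 6

Derivation:
Spawn at (row=0, col=1). Try each row:
  row 0: fits
  row 1: fits
  row 2: fits
  row 3: fits
  row 4: fits
  row 5: fits
  row 6: fits
  row 7: blocked -> lock at row 6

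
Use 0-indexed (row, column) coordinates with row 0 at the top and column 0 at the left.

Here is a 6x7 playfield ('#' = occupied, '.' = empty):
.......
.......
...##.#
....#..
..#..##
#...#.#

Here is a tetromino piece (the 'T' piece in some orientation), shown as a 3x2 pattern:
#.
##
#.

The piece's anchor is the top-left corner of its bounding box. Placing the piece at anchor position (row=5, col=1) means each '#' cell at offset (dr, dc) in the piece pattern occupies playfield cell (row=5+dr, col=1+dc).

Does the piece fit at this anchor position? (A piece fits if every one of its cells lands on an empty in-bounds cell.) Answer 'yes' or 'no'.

Check each piece cell at anchor (5, 1):
  offset (0,0) -> (5,1): empty -> OK
  offset (1,0) -> (6,1): out of bounds -> FAIL
  offset (1,1) -> (6,2): out of bounds -> FAIL
  offset (2,0) -> (7,1): out of bounds -> FAIL
All cells valid: no

Answer: no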